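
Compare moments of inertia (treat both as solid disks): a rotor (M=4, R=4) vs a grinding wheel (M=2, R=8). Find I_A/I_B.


Given: M1=4 kg, R1=4 m, M2=2 kg, R2=8 m
For a disk: I = (1/2)*M*R^2, so I_A/I_B = (M1*R1^2)/(M2*R2^2)
M1*R1^2 = 4*16 = 64
M2*R2^2 = 2*64 = 128
I_A/I_B = 64/128 = 1/2

1/2


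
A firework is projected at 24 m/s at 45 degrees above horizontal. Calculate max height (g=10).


Given: v0 = 24 m/s, theta = 45 deg, g = 10 m/s^2
sin^2(45) = 1/2
Using H = v0^2 * sin^2(theta) / (2*g)
H = 24^2 * 1/2 / (2*10)
H = 576 * 1/2 / 20
H = 288 / 20
H = 72/5 m

72/5 m


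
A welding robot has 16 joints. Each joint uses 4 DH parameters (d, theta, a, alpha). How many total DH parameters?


Given: 16 joints, 4 DH parameters per joint (d, theta, a, alpha)
Total DH parameters = number_of_joints * 4
Total = 16 * 4
Total = 64

64


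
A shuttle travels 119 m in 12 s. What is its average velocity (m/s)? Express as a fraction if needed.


Given: distance d = 119 m, time t = 12 s
Using v = d / t
v = 119 / 12
v = 119/12 m/s

119/12 m/s


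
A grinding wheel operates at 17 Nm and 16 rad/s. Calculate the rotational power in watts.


Given: tau = 17 Nm, omega = 16 rad/s
Using P = tau * omega
P = 17 * 16
P = 272 W

272 W


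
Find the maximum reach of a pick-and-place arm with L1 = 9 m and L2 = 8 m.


Given: L1 = 9 m, L2 = 8 m
For a 2-link planar arm, max reach = L1 + L2 (fully extended)
Max reach = 9 + 8
Max reach = 17 m

17 m


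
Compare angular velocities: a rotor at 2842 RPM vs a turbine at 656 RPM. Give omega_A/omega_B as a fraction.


Given: RPM_A = 2842, RPM_B = 656
omega = 2*pi*RPM/60, so omega_A/omega_B = RPM_A / RPM_B
omega_A/omega_B = 2842 / 656
omega_A/omega_B = 1421/328

1421/328


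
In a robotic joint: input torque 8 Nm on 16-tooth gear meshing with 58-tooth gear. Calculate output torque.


Given: N1 = 16, N2 = 58, T1 = 8 Nm
Using T2/T1 = N2/N1
T2 = T1 * N2 / N1
T2 = 8 * 58 / 16
T2 = 464 / 16
T2 = 29 Nm

29 Nm


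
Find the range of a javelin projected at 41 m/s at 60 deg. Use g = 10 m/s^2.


Given: v0 = 41 m/s, theta = 60 deg, g = 10 m/s^2
sin(2*60) = sin(120) = sqrt(3)/2
Using R = v0^2 * sin(2*theta) / g
R = 41^2 * (sqrt(3)/2) / 10
R = 1681 * sqrt(3) / 20
R = 1681/20*sqrt(3) m

1681/20*sqrt(3) m


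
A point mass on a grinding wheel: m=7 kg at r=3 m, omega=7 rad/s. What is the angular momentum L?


Given: m = 7 kg, r = 3 m, omega = 7 rad/s
For a point mass: I = m*r^2
I = 7*3^2 = 7*9 = 63
L = I*omega = 63*7
L = 441 kg*m^2/s

441 kg*m^2/s


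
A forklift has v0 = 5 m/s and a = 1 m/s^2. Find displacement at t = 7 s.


Given: v0 = 5 m/s, a = 1 m/s^2, t = 7 s
Using s = v0*t + (1/2)*a*t^2
s = 5*7 + (1/2)*1*7^2
s = 35 + (1/2)*49
s = 35 + 49/2
s = 119/2

119/2 m


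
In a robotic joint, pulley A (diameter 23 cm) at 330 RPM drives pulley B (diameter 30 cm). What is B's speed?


Given: D1 = 23 cm, w1 = 330 RPM, D2 = 30 cm
Using D1*w1 = D2*w2
w2 = D1*w1 / D2
w2 = 23*330 / 30
w2 = 7590 / 30
w2 = 253 RPM

253 RPM


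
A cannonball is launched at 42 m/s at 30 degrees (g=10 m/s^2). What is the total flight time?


Given: v0 = 42 m/s, theta = 30 deg, g = 10 m/s^2
sin(30) = 1/2
Using T = 2*v0*sin(theta) / g
T = 2*42*1/2 / 10
T = 42 / 10
T = 21/5 s

21/5 s


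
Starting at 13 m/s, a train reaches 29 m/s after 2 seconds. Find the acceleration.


Given: initial velocity v0 = 13 m/s, final velocity v = 29 m/s, time t = 2 s
Using a = (v - v0) / t
a = (29 - 13) / 2
a = 16 / 2
a = 8 m/s^2

8 m/s^2


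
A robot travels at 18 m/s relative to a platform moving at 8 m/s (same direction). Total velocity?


Given: object velocity = 18 m/s, platform velocity = 8 m/s (same direction)
Using classical velocity addition: v_total = v_object + v_platform
v_total = 18 + 8
v_total = 26 m/s

26 m/s


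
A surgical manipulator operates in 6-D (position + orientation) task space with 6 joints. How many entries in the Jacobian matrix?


Given: task space dimension = 6, joints = 6
Jacobian is a 6 x 6 matrix
Total entries = rows * columns
Total = 6 * 6
Total = 36

36


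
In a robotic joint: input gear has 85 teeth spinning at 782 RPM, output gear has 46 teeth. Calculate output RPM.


Given: N1 = 85 teeth, w1 = 782 RPM, N2 = 46 teeth
Using N1*w1 = N2*w2
w2 = N1*w1 / N2
w2 = 85*782 / 46
w2 = 66470 / 46
w2 = 1445 RPM

1445 RPM


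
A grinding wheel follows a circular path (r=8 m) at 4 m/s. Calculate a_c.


Given: v = 4 m/s, r = 8 m
Using a_c = v^2 / r
a_c = 4^2 / 8
a_c = 16 / 8
a_c = 2 m/s^2

2 m/s^2


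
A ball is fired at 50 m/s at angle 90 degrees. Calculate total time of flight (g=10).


Given: v0 = 50 m/s, theta = 90 deg, g = 10 m/s^2
sin(90) = 1
Using T = 2*v0*sin(theta) / g
T = 2*50*1 / 10
T = 100 / 10
T = 10 s

10 s


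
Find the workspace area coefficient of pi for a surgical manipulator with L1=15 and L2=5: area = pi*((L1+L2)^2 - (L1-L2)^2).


Given: L1 = 15, L2 = 5
(L1+L2)^2 = (20)^2 = 400
(L1-L2)^2 = (10)^2 = 100
Difference = 400 - 100 = 300
This equals 4*L1*L2 = 4*15*5 = 300
Workspace area = 300*pi

300


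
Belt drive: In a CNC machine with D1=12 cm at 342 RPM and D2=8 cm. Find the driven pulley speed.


Given: D1 = 12 cm, w1 = 342 RPM, D2 = 8 cm
Using D1*w1 = D2*w2
w2 = D1*w1 / D2
w2 = 12*342 / 8
w2 = 4104 / 8
w2 = 513 RPM

513 RPM


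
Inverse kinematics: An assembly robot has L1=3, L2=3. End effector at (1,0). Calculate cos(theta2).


Given: L1 = 3, L2 = 3, target (x, y) = (1, 0)
Using cos(theta2) = (x^2 + y^2 - L1^2 - L2^2) / (2*L1*L2)
x^2 + y^2 = 1^2 + 0 = 1
L1^2 + L2^2 = 9 + 9 = 18
Numerator = 1 - 18 = -17
Denominator = 2*3*3 = 18
cos(theta2) = -17/18 = -17/18

-17/18


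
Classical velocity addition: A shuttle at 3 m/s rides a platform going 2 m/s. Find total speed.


Given: object velocity = 3 m/s, platform velocity = 2 m/s (same direction)
Using classical velocity addition: v_total = v_object + v_platform
v_total = 3 + 2
v_total = 5 m/s

5 m/s


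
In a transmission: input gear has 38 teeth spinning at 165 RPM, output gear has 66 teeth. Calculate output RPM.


Given: N1 = 38 teeth, w1 = 165 RPM, N2 = 66 teeth
Using N1*w1 = N2*w2
w2 = N1*w1 / N2
w2 = 38*165 / 66
w2 = 6270 / 66
w2 = 95 RPM

95 RPM


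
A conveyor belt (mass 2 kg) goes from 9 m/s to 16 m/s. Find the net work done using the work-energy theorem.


Given: m = 2 kg, v0 = 9 m/s, v = 16 m/s
Using W = (1/2)*m*(v^2 - v0^2)
v^2 = 16^2 = 256
v0^2 = 9^2 = 81
v^2 - v0^2 = 256 - 81 = 175
W = (1/2)*2*175 = 175 J

175 J


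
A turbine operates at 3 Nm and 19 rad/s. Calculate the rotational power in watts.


Given: tau = 3 Nm, omega = 19 rad/s
Using P = tau * omega
P = 3 * 19
P = 57 W

57 W


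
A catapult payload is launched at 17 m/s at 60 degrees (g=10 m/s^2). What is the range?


Given: v0 = 17 m/s, theta = 60 deg, g = 10 m/s^2
sin(2*60) = sin(120) = sqrt(3)/2
Using R = v0^2 * sin(2*theta) / g
R = 17^2 * (sqrt(3)/2) / 10
R = 289 * sqrt(3) / 20
R = 289/20*sqrt(3) m

289/20*sqrt(3) m


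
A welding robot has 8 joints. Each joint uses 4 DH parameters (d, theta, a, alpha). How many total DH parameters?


Given: 8 joints, 4 DH parameters per joint (d, theta, a, alpha)
Total DH parameters = number_of_joints * 4
Total = 8 * 4
Total = 32

32


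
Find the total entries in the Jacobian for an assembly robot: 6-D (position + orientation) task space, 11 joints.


Given: task space dimension = 6, joints = 11
Jacobian is a 6 x 11 matrix
Total entries = rows * columns
Total = 6 * 11
Total = 66

66


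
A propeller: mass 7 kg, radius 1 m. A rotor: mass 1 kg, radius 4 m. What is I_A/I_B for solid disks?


Given: M1=7 kg, R1=1 m, M2=1 kg, R2=4 m
For a disk: I = (1/2)*M*R^2, so I_A/I_B = (M1*R1^2)/(M2*R2^2)
M1*R1^2 = 7*1 = 7
M2*R2^2 = 1*16 = 16
I_A/I_B = 7/16 = 7/16

7/16


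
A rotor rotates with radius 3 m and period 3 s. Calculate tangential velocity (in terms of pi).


Given: radius r = 3 m, period T = 3 s
Using v = 2*pi*r / T
v = 2*pi*3 / 3
v = 6*pi / 3
v = 2*pi m/s

2*pi m/s


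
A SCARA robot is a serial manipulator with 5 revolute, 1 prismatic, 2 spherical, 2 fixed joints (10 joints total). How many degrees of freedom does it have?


Given: serial robot with 5 revolute, 1 prismatic, 2 spherical, 2 fixed joints
DOF contribution per joint type: revolute=1, prismatic=1, spherical=3, fixed=0
DOF = 5*1 + 1*1 + 2*3 + 2*0
DOF = 12

12


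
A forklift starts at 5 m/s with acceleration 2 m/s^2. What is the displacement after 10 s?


Given: v0 = 5 m/s, a = 2 m/s^2, t = 10 s
Using s = v0*t + (1/2)*a*t^2
s = 5*10 + (1/2)*2*10^2
s = 50 + (1/2)*200
s = 50 + 100
s = 150

150 m


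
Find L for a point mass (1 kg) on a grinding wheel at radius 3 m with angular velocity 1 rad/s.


Given: m = 1 kg, r = 3 m, omega = 1 rad/s
For a point mass: I = m*r^2
I = 1*3^2 = 1*9 = 9
L = I*omega = 9*1
L = 9 kg*m^2/s

9 kg*m^2/s


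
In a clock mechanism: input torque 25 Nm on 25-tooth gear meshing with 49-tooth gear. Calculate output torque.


Given: N1 = 25, N2 = 49, T1 = 25 Nm
Using T2/T1 = N2/N1
T2 = T1 * N2 / N1
T2 = 25 * 49 / 25
T2 = 1225 / 25
T2 = 49 Nm

49 Nm


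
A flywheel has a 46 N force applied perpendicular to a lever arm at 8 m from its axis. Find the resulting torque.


Given: F = 46 N, r = 8 m, angle = 90 deg (perpendicular)
Using tau = F * r * sin(90)
sin(90) = 1
tau = 46 * 8 * 1
tau = 368 Nm

368 Nm


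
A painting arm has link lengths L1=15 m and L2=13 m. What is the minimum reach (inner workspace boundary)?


Given: L1 = 15 m, L2 = 13 m
For a 2-link planar arm, min reach = |L1 - L2| (second link folded back)
Min reach = |15 - 13|
Min reach = 2 m

2 m


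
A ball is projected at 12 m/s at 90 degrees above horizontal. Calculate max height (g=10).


Given: v0 = 12 m/s, theta = 90 deg, g = 10 m/s^2
sin^2(90) = 1
Using H = v0^2 * sin^2(theta) / (2*g)
H = 12^2 * 1 / (2*10)
H = 144 * 1 / 20
H = 144 / 20
H = 36/5 m

36/5 m


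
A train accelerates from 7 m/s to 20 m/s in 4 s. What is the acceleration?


Given: initial velocity v0 = 7 m/s, final velocity v = 20 m/s, time t = 4 s
Using a = (v - v0) / t
a = (20 - 7) / 4
a = 13 / 4
a = 13/4 m/s^2

13/4 m/s^2


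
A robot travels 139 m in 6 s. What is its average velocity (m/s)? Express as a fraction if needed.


Given: distance d = 139 m, time t = 6 s
Using v = d / t
v = 139 / 6
v = 139/6 m/s

139/6 m/s


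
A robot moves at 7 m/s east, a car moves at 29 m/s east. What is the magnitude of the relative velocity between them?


Given: v_A = 7 m/s east, v_B = 29 m/s east
Both move in the same direction; relative speed = |v_A - v_B|
|7 - 29| = |-22|
= 22 m/s

22 m/s


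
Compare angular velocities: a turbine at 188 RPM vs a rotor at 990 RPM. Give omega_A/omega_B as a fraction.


Given: RPM_A = 188, RPM_B = 990
omega = 2*pi*RPM/60, so omega_A/omega_B = RPM_A / RPM_B
omega_A/omega_B = 188 / 990
omega_A/omega_B = 94/495

94/495


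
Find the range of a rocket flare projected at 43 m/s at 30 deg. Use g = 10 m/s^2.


Given: v0 = 43 m/s, theta = 30 deg, g = 10 m/s^2
sin(2*30) = sin(60) = sqrt(3)/2
Using R = v0^2 * sin(2*theta) / g
R = 43^2 * (sqrt(3)/2) / 10
R = 1849 * sqrt(3) / 20
R = 1849/20*sqrt(3) m

1849/20*sqrt(3) m


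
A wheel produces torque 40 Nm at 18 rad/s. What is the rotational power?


Given: tau = 40 Nm, omega = 18 rad/s
Using P = tau * omega
P = 40 * 18
P = 720 W

720 W


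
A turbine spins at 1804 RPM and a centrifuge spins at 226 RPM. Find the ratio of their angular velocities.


Given: RPM_A = 1804, RPM_B = 226
omega = 2*pi*RPM/60, so omega_A/omega_B = RPM_A / RPM_B
omega_A/omega_B = 1804 / 226
omega_A/omega_B = 902/113

902/113


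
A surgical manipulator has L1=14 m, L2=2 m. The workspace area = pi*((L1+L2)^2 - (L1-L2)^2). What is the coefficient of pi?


Given: L1 = 14, L2 = 2
(L1+L2)^2 = (16)^2 = 256
(L1-L2)^2 = (12)^2 = 144
Difference = 256 - 144 = 112
This equals 4*L1*L2 = 4*14*2 = 112
Workspace area = 112*pi

112


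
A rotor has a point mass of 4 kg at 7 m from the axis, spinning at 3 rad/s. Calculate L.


Given: m = 4 kg, r = 7 m, omega = 3 rad/s
For a point mass: I = m*r^2
I = 4*7^2 = 4*49 = 196
L = I*omega = 196*3
L = 588 kg*m^2/s

588 kg*m^2/s


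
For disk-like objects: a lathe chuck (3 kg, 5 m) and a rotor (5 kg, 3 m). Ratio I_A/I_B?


Given: M1=3 kg, R1=5 m, M2=5 kg, R2=3 m
For a disk: I = (1/2)*M*R^2, so I_A/I_B = (M1*R1^2)/(M2*R2^2)
M1*R1^2 = 3*25 = 75
M2*R2^2 = 5*9 = 45
I_A/I_B = 75/45 = 5/3

5/3


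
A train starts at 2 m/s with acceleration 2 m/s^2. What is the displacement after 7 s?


Given: v0 = 2 m/s, a = 2 m/s^2, t = 7 s
Using s = v0*t + (1/2)*a*t^2
s = 2*7 + (1/2)*2*7^2
s = 14 + (1/2)*98
s = 14 + 49
s = 63

63 m


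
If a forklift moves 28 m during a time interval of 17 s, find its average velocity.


Given: distance d = 28 m, time t = 17 s
Using v = d / t
v = 28 / 17
v = 28/17 m/s

28/17 m/s


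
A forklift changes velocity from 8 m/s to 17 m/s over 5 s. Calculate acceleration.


Given: initial velocity v0 = 8 m/s, final velocity v = 17 m/s, time t = 5 s
Using a = (v - v0) / t
a = (17 - 8) / 5
a = 9 / 5
a = 9/5 m/s^2

9/5 m/s^2


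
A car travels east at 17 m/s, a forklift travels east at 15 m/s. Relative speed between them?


Given: v_A = 17 m/s east, v_B = 15 m/s east
Both move in the same direction; relative speed = |v_A - v_B|
|17 - 15| = |2|
= 2 m/s

2 m/s


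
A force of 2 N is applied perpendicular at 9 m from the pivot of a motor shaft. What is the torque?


Given: F = 2 N, r = 9 m, angle = 90 deg (perpendicular)
Using tau = F * r * sin(90)
sin(90) = 1
tau = 2 * 9 * 1
tau = 18 Nm

18 Nm


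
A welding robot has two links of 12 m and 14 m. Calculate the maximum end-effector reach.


Given: L1 = 12 m, L2 = 14 m
For a 2-link planar arm, max reach = L1 + L2 (fully extended)
Max reach = 12 + 14
Max reach = 26 m

26 m


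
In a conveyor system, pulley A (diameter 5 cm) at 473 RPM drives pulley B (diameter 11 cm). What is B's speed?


Given: D1 = 5 cm, w1 = 473 RPM, D2 = 11 cm
Using D1*w1 = D2*w2
w2 = D1*w1 / D2
w2 = 5*473 / 11
w2 = 2365 / 11
w2 = 215 RPM

215 RPM


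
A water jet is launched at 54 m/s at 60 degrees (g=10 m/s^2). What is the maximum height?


Given: v0 = 54 m/s, theta = 60 deg, g = 10 m/s^2
sin^2(60) = 3/4
Using H = v0^2 * sin^2(theta) / (2*g)
H = 54^2 * 3/4 / (2*10)
H = 2916 * 3/4 / 20
H = 2187 / 20
H = 2187/20 m

2187/20 m


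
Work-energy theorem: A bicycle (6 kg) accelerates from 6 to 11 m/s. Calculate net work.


Given: m = 6 kg, v0 = 6 m/s, v = 11 m/s
Using W = (1/2)*m*(v^2 - v0^2)
v^2 = 11^2 = 121
v0^2 = 6^2 = 36
v^2 - v0^2 = 121 - 36 = 85
W = (1/2)*6*85 = 255 J

255 J


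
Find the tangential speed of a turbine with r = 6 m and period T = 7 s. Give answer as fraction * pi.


Given: radius r = 6 m, period T = 7 s
Using v = 2*pi*r / T
v = 2*pi*6 / 7
v = 12*pi / 7
v = 12/7*pi m/s

12/7*pi m/s


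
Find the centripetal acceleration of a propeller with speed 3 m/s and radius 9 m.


Given: v = 3 m/s, r = 9 m
Using a_c = v^2 / r
a_c = 3^2 / 9
a_c = 9 / 9
a_c = 1 m/s^2

1 m/s^2


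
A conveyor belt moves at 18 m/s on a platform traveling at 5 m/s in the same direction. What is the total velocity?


Given: object velocity = 18 m/s, platform velocity = 5 m/s (same direction)
Using classical velocity addition: v_total = v_object + v_platform
v_total = 18 + 5
v_total = 23 m/s

23 m/s


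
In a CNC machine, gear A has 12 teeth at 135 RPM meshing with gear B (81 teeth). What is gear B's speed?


Given: N1 = 12 teeth, w1 = 135 RPM, N2 = 81 teeth
Using N1*w1 = N2*w2
w2 = N1*w1 / N2
w2 = 12*135 / 81
w2 = 1620 / 81
w2 = 20 RPM

20 RPM


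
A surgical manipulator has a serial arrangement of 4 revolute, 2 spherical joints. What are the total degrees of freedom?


Given: serial robot with 4 revolute, 2 spherical joints
DOF contribution per joint type: revolute=1, prismatic=1, spherical=3, fixed=0
DOF = 4*1 + 2*3
DOF = 10

10


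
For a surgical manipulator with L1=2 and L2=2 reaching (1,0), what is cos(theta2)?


Given: L1 = 2, L2 = 2, target (x, y) = (1, 0)
Using cos(theta2) = (x^2 + y^2 - L1^2 - L2^2) / (2*L1*L2)
x^2 + y^2 = 1^2 + 0 = 1
L1^2 + L2^2 = 4 + 4 = 8
Numerator = 1 - 8 = -7
Denominator = 2*2*2 = 8
cos(theta2) = -7/8 = -7/8

-7/8


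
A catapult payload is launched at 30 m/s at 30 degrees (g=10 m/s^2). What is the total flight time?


Given: v0 = 30 m/s, theta = 30 deg, g = 10 m/s^2
sin(30) = 1/2
Using T = 2*v0*sin(theta) / g
T = 2*30*1/2 / 10
T = 30 / 10
T = 3 s

3 s


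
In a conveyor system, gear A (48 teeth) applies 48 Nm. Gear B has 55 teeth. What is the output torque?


Given: N1 = 48, N2 = 55, T1 = 48 Nm
Using T2/T1 = N2/N1
T2 = T1 * N2 / N1
T2 = 48 * 55 / 48
T2 = 2640 / 48
T2 = 55 Nm

55 Nm


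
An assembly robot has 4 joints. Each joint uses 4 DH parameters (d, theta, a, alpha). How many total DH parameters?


Given: 4 joints, 4 DH parameters per joint (d, theta, a, alpha)
Total DH parameters = number_of_joints * 4
Total = 4 * 4
Total = 16

16


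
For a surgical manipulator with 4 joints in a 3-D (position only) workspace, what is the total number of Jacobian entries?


Given: task space dimension = 3, joints = 4
Jacobian is a 3 x 4 matrix
Total entries = rows * columns
Total = 3 * 4
Total = 12

12


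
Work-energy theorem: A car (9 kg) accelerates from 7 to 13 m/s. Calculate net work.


Given: m = 9 kg, v0 = 7 m/s, v = 13 m/s
Using W = (1/2)*m*(v^2 - v0^2)
v^2 = 13^2 = 169
v0^2 = 7^2 = 49
v^2 - v0^2 = 169 - 49 = 120
W = (1/2)*9*120 = 540 J

540 J


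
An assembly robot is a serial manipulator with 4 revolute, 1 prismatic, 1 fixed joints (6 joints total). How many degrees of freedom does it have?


Given: serial robot with 4 revolute, 1 prismatic, 1 fixed joints
DOF contribution per joint type: revolute=1, prismatic=1, spherical=3, fixed=0
DOF = 4*1 + 1*1 + 1*0
DOF = 5

5


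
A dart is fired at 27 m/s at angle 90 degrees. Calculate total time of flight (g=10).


Given: v0 = 27 m/s, theta = 90 deg, g = 10 m/s^2
sin(90) = 1
Using T = 2*v0*sin(theta) / g
T = 2*27*1 / 10
T = 54 / 10
T = 27/5 s

27/5 s


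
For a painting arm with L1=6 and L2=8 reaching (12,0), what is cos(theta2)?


Given: L1 = 6, L2 = 8, target (x, y) = (12, 0)
Using cos(theta2) = (x^2 + y^2 - L1^2 - L2^2) / (2*L1*L2)
x^2 + y^2 = 12^2 + 0 = 144
L1^2 + L2^2 = 36 + 64 = 100
Numerator = 144 - 100 = 44
Denominator = 2*6*8 = 96
cos(theta2) = 44/96 = 11/24

11/24


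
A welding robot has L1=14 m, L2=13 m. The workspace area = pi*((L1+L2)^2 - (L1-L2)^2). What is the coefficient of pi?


Given: L1 = 14, L2 = 13
(L1+L2)^2 = (27)^2 = 729
(L1-L2)^2 = (1)^2 = 1
Difference = 729 - 1 = 728
This equals 4*L1*L2 = 4*14*13 = 728
Workspace area = 728*pi

728


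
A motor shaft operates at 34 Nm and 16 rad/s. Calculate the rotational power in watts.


Given: tau = 34 Nm, omega = 16 rad/s
Using P = tau * omega
P = 34 * 16
P = 544 W

544 W


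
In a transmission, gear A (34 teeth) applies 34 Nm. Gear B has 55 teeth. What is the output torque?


Given: N1 = 34, N2 = 55, T1 = 34 Nm
Using T2/T1 = N2/N1
T2 = T1 * N2 / N1
T2 = 34 * 55 / 34
T2 = 1870 / 34
T2 = 55 Nm

55 Nm


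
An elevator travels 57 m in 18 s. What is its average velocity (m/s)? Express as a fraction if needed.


Given: distance d = 57 m, time t = 18 s
Using v = d / t
v = 57 / 18
v = 19/6 m/s

19/6 m/s


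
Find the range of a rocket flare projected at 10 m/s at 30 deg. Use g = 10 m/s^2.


Given: v0 = 10 m/s, theta = 30 deg, g = 10 m/s^2
sin(2*30) = sin(60) = sqrt(3)/2
Using R = v0^2 * sin(2*theta) / g
R = 10^2 * (sqrt(3)/2) / 10
R = 100 * sqrt(3) / 20
R = 5*sqrt(3) m

5*sqrt(3) m


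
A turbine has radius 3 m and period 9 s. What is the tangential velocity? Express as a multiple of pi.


Given: radius r = 3 m, period T = 9 s
Using v = 2*pi*r / T
v = 2*pi*3 / 9
v = 6*pi / 9
v = 2/3*pi m/s

2/3*pi m/s


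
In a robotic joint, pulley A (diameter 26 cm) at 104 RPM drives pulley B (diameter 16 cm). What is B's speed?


Given: D1 = 26 cm, w1 = 104 RPM, D2 = 16 cm
Using D1*w1 = D2*w2
w2 = D1*w1 / D2
w2 = 26*104 / 16
w2 = 2704 / 16
w2 = 169 RPM

169 RPM


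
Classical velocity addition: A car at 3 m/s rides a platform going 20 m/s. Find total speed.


Given: object velocity = 3 m/s, platform velocity = 20 m/s (same direction)
Using classical velocity addition: v_total = v_object + v_platform
v_total = 3 + 20
v_total = 23 m/s

23 m/s


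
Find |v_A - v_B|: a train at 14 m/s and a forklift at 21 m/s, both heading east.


Given: v_A = 14 m/s east, v_B = 21 m/s east
Both move in the same direction; relative speed = |v_A - v_B|
|14 - 21| = |-7|
= 7 m/s

7 m/s


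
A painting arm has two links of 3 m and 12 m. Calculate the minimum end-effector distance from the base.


Given: L1 = 3 m, L2 = 12 m
For a 2-link planar arm, min reach = |L1 - L2| (second link folded back)
Min reach = |3 - 12|
Min reach = 9 m

9 m


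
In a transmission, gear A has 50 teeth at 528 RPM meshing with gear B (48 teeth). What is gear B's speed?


Given: N1 = 50 teeth, w1 = 528 RPM, N2 = 48 teeth
Using N1*w1 = N2*w2
w2 = N1*w1 / N2
w2 = 50*528 / 48
w2 = 26400 / 48
w2 = 550 RPM

550 RPM


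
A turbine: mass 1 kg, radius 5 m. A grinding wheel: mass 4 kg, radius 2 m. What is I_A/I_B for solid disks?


Given: M1=1 kg, R1=5 m, M2=4 kg, R2=2 m
For a disk: I = (1/2)*M*R^2, so I_A/I_B = (M1*R1^2)/(M2*R2^2)
M1*R1^2 = 1*25 = 25
M2*R2^2 = 4*4 = 16
I_A/I_B = 25/16 = 25/16

25/16


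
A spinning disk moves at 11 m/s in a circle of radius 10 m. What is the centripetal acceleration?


Given: v = 11 m/s, r = 10 m
Using a_c = v^2 / r
a_c = 11^2 / 10
a_c = 121 / 10
a_c = 121/10 m/s^2

121/10 m/s^2


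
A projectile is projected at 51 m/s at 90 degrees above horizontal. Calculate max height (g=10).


Given: v0 = 51 m/s, theta = 90 deg, g = 10 m/s^2
sin^2(90) = 1
Using H = v0^2 * sin^2(theta) / (2*g)
H = 51^2 * 1 / (2*10)
H = 2601 * 1 / 20
H = 2601 / 20
H = 2601/20 m

2601/20 m


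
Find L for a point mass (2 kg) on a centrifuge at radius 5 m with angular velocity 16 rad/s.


Given: m = 2 kg, r = 5 m, omega = 16 rad/s
For a point mass: I = m*r^2
I = 2*5^2 = 2*25 = 50
L = I*omega = 50*16
L = 800 kg*m^2/s

800 kg*m^2/s


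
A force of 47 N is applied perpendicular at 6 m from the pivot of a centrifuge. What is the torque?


Given: F = 47 N, r = 6 m, angle = 90 deg (perpendicular)
Using tau = F * r * sin(90)
sin(90) = 1
tau = 47 * 6 * 1
tau = 282 Nm

282 Nm


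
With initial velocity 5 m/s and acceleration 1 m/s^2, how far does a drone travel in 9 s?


Given: v0 = 5 m/s, a = 1 m/s^2, t = 9 s
Using s = v0*t + (1/2)*a*t^2
s = 5*9 + (1/2)*1*9^2
s = 45 + (1/2)*81
s = 45 + 81/2
s = 171/2

171/2 m


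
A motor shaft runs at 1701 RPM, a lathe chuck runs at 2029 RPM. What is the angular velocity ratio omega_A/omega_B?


Given: RPM_A = 1701, RPM_B = 2029
omega = 2*pi*RPM/60, so omega_A/omega_B = RPM_A / RPM_B
omega_A/omega_B = 1701 / 2029
omega_A/omega_B = 1701/2029

1701/2029


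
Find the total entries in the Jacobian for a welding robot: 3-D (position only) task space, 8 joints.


Given: task space dimension = 3, joints = 8
Jacobian is a 3 x 8 matrix
Total entries = rows * columns
Total = 3 * 8
Total = 24

24


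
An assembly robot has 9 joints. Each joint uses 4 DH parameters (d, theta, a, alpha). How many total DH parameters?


Given: 9 joints, 4 DH parameters per joint (d, theta, a, alpha)
Total DH parameters = number_of_joints * 4
Total = 9 * 4
Total = 36

36


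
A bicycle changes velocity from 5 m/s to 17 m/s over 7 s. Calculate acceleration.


Given: initial velocity v0 = 5 m/s, final velocity v = 17 m/s, time t = 7 s
Using a = (v - v0) / t
a = (17 - 5) / 7
a = 12 / 7
a = 12/7 m/s^2

12/7 m/s^2


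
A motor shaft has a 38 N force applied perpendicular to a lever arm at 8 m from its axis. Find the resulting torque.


Given: F = 38 N, r = 8 m, angle = 90 deg (perpendicular)
Using tau = F * r * sin(90)
sin(90) = 1
tau = 38 * 8 * 1
tau = 304 Nm

304 Nm


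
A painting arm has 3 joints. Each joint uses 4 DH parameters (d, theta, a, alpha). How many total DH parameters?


Given: 3 joints, 4 DH parameters per joint (d, theta, a, alpha)
Total DH parameters = number_of_joints * 4
Total = 3 * 4
Total = 12

12


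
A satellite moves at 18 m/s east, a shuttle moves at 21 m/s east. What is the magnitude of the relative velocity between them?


Given: v_A = 18 m/s east, v_B = 21 m/s east
Both move in the same direction; relative speed = |v_A - v_B|
|18 - 21| = |-3|
= 3 m/s

3 m/s


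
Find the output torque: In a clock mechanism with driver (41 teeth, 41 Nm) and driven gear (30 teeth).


Given: N1 = 41, N2 = 30, T1 = 41 Nm
Using T2/T1 = N2/N1
T2 = T1 * N2 / N1
T2 = 41 * 30 / 41
T2 = 1230 / 41
T2 = 30 Nm

30 Nm


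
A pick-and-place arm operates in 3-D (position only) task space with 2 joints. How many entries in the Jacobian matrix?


Given: task space dimension = 3, joints = 2
Jacobian is a 3 x 2 matrix
Total entries = rows * columns
Total = 3 * 2
Total = 6

6


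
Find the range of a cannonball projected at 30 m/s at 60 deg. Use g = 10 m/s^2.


Given: v0 = 30 m/s, theta = 60 deg, g = 10 m/s^2
sin(2*60) = sin(120) = sqrt(3)/2
Using R = v0^2 * sin(2*theta) / g
R = 30^2 * (sqrt(3)/2) / 10
R = 900 * sqrt(3) / 20
R = 45*sqrt(3) m

45*sqrt(3) m


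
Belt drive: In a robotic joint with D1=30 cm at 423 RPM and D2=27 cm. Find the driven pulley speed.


Given: D1 = 30 cm, w1 = 423 RPM, D2 = 27 cm
Using D1*w1 = D2*w2
w2 = D1*w1 / D2
w2 = 30*423 / 27
w2 = 12690 / 27
w2 = 470 RPM

470 RPM


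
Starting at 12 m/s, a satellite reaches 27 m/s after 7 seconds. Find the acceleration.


Given: initial velocity v0 = 12 m/s, final velocity v = 27 m/s, time t = 7 s
Using a = (v - v0) / t
a = (27 - 12) / 7
a = 15 / 7
a = 15/7 m/s^2

15/7 m/s^2


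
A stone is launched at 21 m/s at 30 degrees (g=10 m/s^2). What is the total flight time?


Given: v0 = 21 m/s, theta = 30 deg, g = 10 m/s^2
sin(30) = 1/2
Using T = 2*v0*sin(theta) / g
T = 2*21*1/2 / 10
T = 21 / 10
T = 21/10 s

21/10 s


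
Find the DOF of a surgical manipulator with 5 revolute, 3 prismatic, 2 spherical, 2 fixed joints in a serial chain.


Given: serial robot with 5 revolute, 3 prismatic, 2 spherical, 2 fixed joints
DOF contribution per joint type: revolute=1, prismatic=1, spherical=3, fixed=0
DOF = 5*1 + 3*1 + 2*3 + 2*0
DOF = 14

14


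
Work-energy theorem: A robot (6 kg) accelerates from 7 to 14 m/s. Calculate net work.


Given: m = 6 kg, v0 = 7 m/s, v = 14 m/s
Using W = (1/2)*m*(v^2 - v0^2)
v^2 = 14^2 = 196
v0^2 = 7^2 = 49
v^2 - v0^2 = 196 - 49 = 147
W = (1/2)*6*147 = 441 J

441 J


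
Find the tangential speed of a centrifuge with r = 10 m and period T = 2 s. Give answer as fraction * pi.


Given: radius r = 10 m, period T = 2 s
Using v = 2*pi*r / T
v = 2*pi*10 / 2
v = 20*pi / 2
v = 10*pi m/s

10*pi m/s


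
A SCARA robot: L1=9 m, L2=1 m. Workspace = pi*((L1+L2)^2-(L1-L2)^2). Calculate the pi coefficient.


Given: L1 = 9, L2 = 1
(L1+L2)^2 = (10)^2 = 100
(L1-L2)^2 = (8)^2 = 64
Difference = 100 - 64 = 36
This equals 4*L1*L2 = 4*9*1 = 36
Workspace area = 36*pi

36


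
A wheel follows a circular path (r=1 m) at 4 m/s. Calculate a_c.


Given: v = 4 m/s, r = 1 m
Using a_c = v^2 / r
a_c = 4^2 / 1
a_c = 16 / 1
a_c = 16 m/s^2

16 m/s^2


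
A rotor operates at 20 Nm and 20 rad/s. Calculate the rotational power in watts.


Given: tau = 20 Nm, omega = 20 rad/s
Using P = tau * omega
P = 20 * 20
P = 400 W

400 W


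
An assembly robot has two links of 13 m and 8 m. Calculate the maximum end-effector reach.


Given: L1 = 13 m, L2 = 8 m
For a 2-link planar arm, max reach = L1 + L2 (fully extended)
Max reach = 13 + 8
Max reach = 21 m

21 m


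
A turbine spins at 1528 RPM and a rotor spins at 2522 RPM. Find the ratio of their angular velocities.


Given: RPM_A = 1528, RPM_B = 2522
omega = 2*pi*RPM/60, so omega_A/omega_B = RPM_A / RPM_B
omega_A/omega_B = 1528 / 2522
omega_A/omega_B = 764/1261

764/1261


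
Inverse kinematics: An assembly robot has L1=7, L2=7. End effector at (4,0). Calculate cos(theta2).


Given: L1 = 7, L2 = 7, target (x, y) = (4, 0)
Using cos(theta2) = (x^2 + y^2 - L1^2 - L2^2) / (2*L1*L2)
x^2 + y^2 = 4^2 + 0 = 16
L1^2 + L2^2 = 49 + 49 = 98
Numerator = 16 - 98 = -82
Denominator = 2*7*7 = 98
cos(theta2) = -82/98 = -41/49

-41/49


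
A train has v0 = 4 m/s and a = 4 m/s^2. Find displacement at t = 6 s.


Given: v0 = 4 m/s, a = 4 m/s^2, t = 6 s
Using s = v0*t + (1/2)*a*t^2
s = 4*6 + (1/2)*4*6^2
s = 24 + (1/2)*144
s = 24 + 72
s = 96

96 m


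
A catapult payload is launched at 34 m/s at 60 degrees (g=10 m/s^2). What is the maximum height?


Given: v0 = 34 m/s, theta = 60 deg, g = 10 m/s^2
sin^2(60) = 3/4
Using H = v0^2 * sin^2(theta) / (2*g)
H = 34^2 * 3/4 / (2*10)
H = 1156 * 3/4 / 20
H = 867 / 20
H = 867/20 m

867/20 m


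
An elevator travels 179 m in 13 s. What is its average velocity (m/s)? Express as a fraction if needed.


Given: distance d = 179 m, time t = 13 s
Using v = d / t
v = 179 / 13
v = 179/13 m/s

179/13 m/s


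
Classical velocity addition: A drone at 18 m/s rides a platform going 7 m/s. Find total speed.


Given: object velocity = 18 m/s, platform velocity = 7 m/s (same direction)
Using classical velocity addition: v_total = v_object + v_platform
v_total = 18 + 7
v_total = 25 m/s

25 m/s


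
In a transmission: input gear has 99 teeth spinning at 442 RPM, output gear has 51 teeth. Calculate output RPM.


Given: N1 = 99 teeth, w1 = 442 RPM, N2 = 51 teeth
Using N1*w1 = N2*w2
w2 = N1*w1 / N2
w2 = 99*442 / 51
w2 = 43758 / 51
w2 = 858 RPM

858 RPM


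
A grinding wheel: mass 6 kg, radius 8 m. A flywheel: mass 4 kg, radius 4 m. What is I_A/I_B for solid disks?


Given: M1=6 kg, R1=8 m, M2=4 kg, R2=4 m
For a disk: I = (1/2)*M*R^2, so I_A/I_B = (M1*R1^2)/(M2*R2^2)
M1*R1^2 = 6*64 = 384
M2*R2^2 = 4*16 = 64
I_A/I_B = 384/64 = 6

6


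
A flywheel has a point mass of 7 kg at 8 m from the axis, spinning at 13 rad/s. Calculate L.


Given: m = 7 kg, r = 8 m, omega = 13 rad/s
For a point mass: I = m*r^2
I = 7*8^2 = 7*64 = 448
L = I*omega = 448*13
L = 5824 kg*m^2/s

5824 kg*m^2/s


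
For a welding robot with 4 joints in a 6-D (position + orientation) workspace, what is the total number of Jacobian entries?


Given: task space dimension = 6, joints = 4
Jacobian is a 6 x 4 matrix
Total entries = rows * columns
Total = 6 * 4
Total = 24

24


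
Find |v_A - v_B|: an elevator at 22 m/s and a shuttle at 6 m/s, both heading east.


Given: v_A = 22 m/s east, v_B = 6 m/s east
Both move in the same direction; relative speed = |v_A - v_B|
|22 - 6| = |16|
= 16 m/s

16 m/s


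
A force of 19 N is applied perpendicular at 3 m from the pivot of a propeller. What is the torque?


Given: F = 19 N, r = 3 m, angle = 90 deg (perpendicular)
Using tau = F * r * sin(90)
sin(90) = 1
tau = 19 * 3 * 1
tau = 57 Nm

57 Nm


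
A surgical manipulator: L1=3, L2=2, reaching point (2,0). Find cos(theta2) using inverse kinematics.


Given: L1 = 3, L2 = 2, target (x, y) = (2, 0)
Using cos(theta2) = (x^2 + y^2 - L1^2 - L2^2) / (2*L1*L2)
x^2 + y^2 = 2^2 + 0 = 4
L1^2 + L2^2 = 9 + 4 = 13
Numerator = 4 - 13 = -9
Denominator = 2*3*2 = 12
cos(theta2) = -9/12 = -3/4

-3/4


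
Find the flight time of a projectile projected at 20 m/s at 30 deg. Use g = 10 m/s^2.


Given: v0 = 20 m/s, theta = 30 deg, g = 10 m/s^2
sin(30) = 1/2
Using T = 2*v0*sin(theta) / g
T = 2*20*1/2 / 10
T = 20 / 10
T = 2 s

2 s


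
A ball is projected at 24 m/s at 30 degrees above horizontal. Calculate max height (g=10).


Given: v0 = 24 m/s, theta = 30 deg, g = 10 m/s^2
sin^2(30) = 1/4
Using H = v0^2 * sin^2(theta) / (2*g)
H = 24^2 * 1/4 / (2*10)
H = 576 * 1/4 / 20
H = 144 / 20
H = 36/5 m

36/5 m


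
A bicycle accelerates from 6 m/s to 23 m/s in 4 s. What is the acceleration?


Given: initial velocity v0 = 6 m/s, final velocity v = 23 m/s, time t = 4 s
Using a = (v - v0) / t
a = (23 - 6) / 4
a = 17 / 4
a = 17/4 m/s^2

17/4 m/s^2


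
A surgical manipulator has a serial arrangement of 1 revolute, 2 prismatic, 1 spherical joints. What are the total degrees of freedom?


Given: serial robot with 1 revolute, 2 prismatic, 1 spherical joints
DOF contribution per joint type: revolute=1, prismatic=1, spherical=3, fixed=0
DOF = 1*1 + 2*1 + 1*3
DOF = 6

6


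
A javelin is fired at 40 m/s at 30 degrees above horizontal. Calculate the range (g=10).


Given: v0 = 40 m/s, theta = 30 deg, g = 10 m/s^2
sin(2*30) = sin(60) = sqrt(3)/2
Using R = v0^2 * sin(2*theta) / g
R = 40^2 * (sqrt(3)/2) / 10
R = 1600 * sqrt(3) / 20
R = 80*sqrt(3) m

80*sqrt(3) m


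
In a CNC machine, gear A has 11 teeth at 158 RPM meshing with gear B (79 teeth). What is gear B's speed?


Given: N1 = 11 teeth, w1 = 158 RPM, N2 = 79 teeth
Using N1*w1 = N2*w2
w2 = N1*w1 / N2
w2 = 11*158 / 79
w2 = 1738 / 79
w2 = 22 RPM

22 RPM


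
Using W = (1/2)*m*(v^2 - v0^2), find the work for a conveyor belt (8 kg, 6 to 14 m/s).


Given: m = 8 kg, v0 = 6 m/s, v = 14 m/s
Using W = (1/2)*m*(v^2 - v0^2)
v^2 = 14^2 = 196
v0^2 = 6^2 = 36
v^2 - v0^2 = 196 - 36 = 160
W = (1/2)*8*160 = 640 J

640 J


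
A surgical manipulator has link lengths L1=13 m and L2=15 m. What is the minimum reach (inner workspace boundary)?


Given: L1 = 13 m, L2 = 15 m
For a 2-link planar arm, min reach = |L1 - L2| (second link folded back)
Min reach = |13 - 15|
Min reach = 2 m

2 m


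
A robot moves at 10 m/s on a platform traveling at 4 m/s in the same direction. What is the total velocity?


Given: object velocity = 10 m/s, platform velocity = 4 m/s (same direction)
Using classical velocity addition: v_total = v_object + v_platform
v_total = 10 + 4
v_total = 14 m/s

14 m/s


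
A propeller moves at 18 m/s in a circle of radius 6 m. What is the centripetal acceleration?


Given: v = 18 m/s, r = 6 m
Using a_c = v^2 / r
a_c = 18^2 / 6
a_c = 324 / 6
a_c = 54 m/s^2

54 m/s^2


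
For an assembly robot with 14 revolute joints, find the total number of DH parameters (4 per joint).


Given: 14 joints, 4 DH parameters per joint (d, theta, a, alpha)
Total DH parameters = number_of_joints * 4
Total = 14 * 4
Total = 56

56


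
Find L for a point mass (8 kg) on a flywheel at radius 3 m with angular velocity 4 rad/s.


Given: m = 8 kg, r = 3 m, omega = 4 rad/s
For a point mass: I = m*r^2
I = 8*3^2 = 8*9 = 72
L = I*omega = 72*4
L = 288 kg*m^2/s

288 kg*m^2/s


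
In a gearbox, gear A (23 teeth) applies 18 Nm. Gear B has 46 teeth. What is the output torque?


Given: N1 = 23, N2 = 46, T1 = 18 Nm
Using T2/T1 = N2/N1
T2 = T1 * N2 / N1
T2 = 18 * 46 / 23
T2 = 828 / 23
T2 = 36 Nm

36 Nm


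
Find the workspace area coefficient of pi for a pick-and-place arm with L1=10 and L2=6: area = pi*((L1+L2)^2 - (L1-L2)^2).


Given: L1 = 10, L2 = 6
(L1+L2)^2 = (16)^2 = 256
(L1-L2)^2 = (4)^2 = 16
Difference = 256 - 16 = 240
This equals 4*L1*L2 = 4*10*6 = 240
Workspace area = 240*pi

240


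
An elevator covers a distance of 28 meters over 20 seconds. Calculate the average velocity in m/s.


Given: distance d = 28 m, time t = 20 s
Using v = d / t
v = 28 / 20
v = 7/5 m/s

7/5 m/s


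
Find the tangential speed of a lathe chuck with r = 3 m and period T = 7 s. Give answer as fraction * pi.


Given: radius r = 3 m, period T = 7 s
Using v = 2*pi*r / T
v = 2*pi*3 / 7
v = 6*pi / 7
v = 6/7*pi m/s

6/7*pi m/s


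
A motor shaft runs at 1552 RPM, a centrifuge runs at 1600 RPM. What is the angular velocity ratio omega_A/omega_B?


Given: RPM_A = 1552, RPM_B = 1600
omega = 2*pi*RPM/60, so omega_A/omega_B = RPM_A / RPM_B
omega_A/omega_B = 1552 / 1600
omega_A/omega_B = 97/100

97/100


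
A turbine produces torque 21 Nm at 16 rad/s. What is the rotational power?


Given: tau = 21 Nm, omega = 16 rad/s
Using P = tau * omega
P = 21 * 16
P = 336 W

336 W


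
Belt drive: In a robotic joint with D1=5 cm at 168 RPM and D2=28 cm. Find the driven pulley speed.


Given: D1 = 5 cm, w1 = 168 RPM, D2 = 28 cm
Using D1*w1 = D2*w2
w2 = D1*w1 / D2
w2 = 5*168 / 28
w2 = 840 / 28
w2 = 30 RPM

30 RPM


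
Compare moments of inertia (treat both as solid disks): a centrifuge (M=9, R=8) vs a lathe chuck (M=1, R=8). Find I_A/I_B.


Given: M1=9 kg, R1=8 m, M2=1 kg, R2=8 m
For a disk: I = (1/2)*M*R^2, so I_A/I_B = (M1*R1^2)/(M2*R2^2)
M1*R1^2 = 9*64 = 576
M2*R2^2 = 1*64 = 64
I_A/I_B = 576/64 = 9

9


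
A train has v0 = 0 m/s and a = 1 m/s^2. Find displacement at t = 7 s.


Given: v0 = 0 m/s, a = 1 m/s^2, t = 7 s
Using s = v0*t + (1/2)*a*t^2
s = 0*7 + (1/2)*1*7^2
s = 0 + (1/2)*49
s = 0 + 49/2
s = 49/2

49/2 m


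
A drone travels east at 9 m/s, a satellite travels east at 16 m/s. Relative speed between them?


Given: v_A = 9 m/s east, v_B = 16 m/s east
Both move in the same direction; relative speed = |v_A - v_B|
|9 - 16| = |-7|
= 7 m/s

7 m/s


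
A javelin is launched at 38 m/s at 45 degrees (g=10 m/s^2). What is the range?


Given: v0 = 38 m/s, theta = 45 deg, g = 10 m/s^2
sin(2*45) = sin(90) = 1
Using R = v0^2 * sin(2*theta) / g
R = 38^2 * 1 / 10
R = 1444 / 10
R = 722/5 m

722/5 m


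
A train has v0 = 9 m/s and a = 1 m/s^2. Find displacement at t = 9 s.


Given: v0 = 9 m/s, a = 1 m/s^2, t = 9 s
Using s = v0*t + (1/2)*a*t^2
s = 9*9 + (1/2)*1*9^2
s = 81 + (1/2)*81
s = 81 + 81/2
s = 243/2

243/2 m


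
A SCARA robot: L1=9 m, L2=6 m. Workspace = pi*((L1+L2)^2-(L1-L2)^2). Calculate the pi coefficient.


Given: L1 = 9, L2 = 6
(L1+L2)^2 = (15)^2 = 225
(L1-L2)^2 = (3)^2 = 9
Difference = 225 - 9 = 216
This equals 4*L1*L2 = 4*9*6 = 216
Workspace area = 216*pi

216


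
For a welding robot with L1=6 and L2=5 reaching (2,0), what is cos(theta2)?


Given: L1 = 6, L2 = 5, target (x, y) = (2, 0)
Using cos(theta2) = (x^2 + y^2 - L1^2 - L2^2) / (2*L1*L2)
x^2 + y^2 = 2^2 + 0 = 4
L1^2 + L2^2 = 36 + 25 = 61
Numerator = 4 - 61 = -57
Denominator = 2*6*5 = 60
cos(theta2) = -57/60 = -19/20

-19/20


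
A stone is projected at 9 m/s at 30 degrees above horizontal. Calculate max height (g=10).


Given: v0 = 9 m/s, theta = 30 deg, g = 10 m/s^2
sin^2(30) = 1/4
Using H = v0^2 * sin^2(theta) / (2*g)
H = 9^2 * 1/4 / (2*10)
H = 81 * 1/4 / 20
H = 81/4 / 20
H = 81/80 m

81/80 m


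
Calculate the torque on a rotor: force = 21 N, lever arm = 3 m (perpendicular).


Given: F = 21 N, r = 3 m, angle = 90 deg (perpendicular)
Using tau = F * r * sin(90)
sin(90) = 1
tau = 21 * 3 * 1
tau = 63 Nm

63 Nm


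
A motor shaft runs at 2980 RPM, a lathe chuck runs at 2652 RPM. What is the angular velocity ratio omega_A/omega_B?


Given: RPM_A = 2980, RPM_B = 2652
omega = 2*pi*RPM/60, so omega_A/omega_B = RPM_A / RPM_B
omega_A/omega_B = 2980 / 2652
omega_A/omega_B = 745/663

745/663


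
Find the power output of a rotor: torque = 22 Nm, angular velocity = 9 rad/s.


Given: tau = 22 Nm, omega = 9 rad/s
Using P = tau * omega
P = 22 * 9
P = 198 W

198 W


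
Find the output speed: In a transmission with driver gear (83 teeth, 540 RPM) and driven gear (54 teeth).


Given: N1 = 83 teeth, w1 = 540 RPM, N2 = 54 teeth
Using N1*w1 = N2*w2
w2 = N1*w1 / N2
w2 = 83*540 / 54
w2 = 44820 / 54
w2 = 830 RPM

830 RPM


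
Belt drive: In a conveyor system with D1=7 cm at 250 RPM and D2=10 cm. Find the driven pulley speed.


Given: D1 = 7 cm, w1 = 250 RPM, D2 = 10 cm
Using D1*w1 = D2*w2
w2 = D1*w1 / D2
w2 = 7*250 / 10
w2 = 1750 / 10
w2 = 175 RPM

175 RPM


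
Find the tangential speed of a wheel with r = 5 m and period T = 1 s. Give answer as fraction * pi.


Given: radius r = 5 m, period T = 1 s
Using v = 2*pi*r / T
v = 2*pi*5 / 1
v = 10*pi / 1
v = 10*pi m/s

10*pi m/s


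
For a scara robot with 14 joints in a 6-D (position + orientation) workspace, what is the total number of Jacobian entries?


Given: task space dimension = 6, joints = 14
Jacobian is a 6 x 14 matrix
Total entries = rows * columns
Total = 6 * 14
Total = 84

84
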